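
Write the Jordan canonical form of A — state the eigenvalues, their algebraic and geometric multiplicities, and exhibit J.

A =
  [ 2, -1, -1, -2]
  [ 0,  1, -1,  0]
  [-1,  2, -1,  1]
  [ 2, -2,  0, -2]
J_3(0) ⊕ J_1(0)

The characteristic polynomial is
  det(x·I − A) = x^4

Eigenvalues and multiplicities (the geometric multiplicity of λ is n − rank(A − λI), which equals the number of Jordan blocks for λ):
  λ = 0: algebraic multiplicity = 4, geometric multiplicity = 2

Determining the block sizes for each eigenvalue:
  λ = 0: with am = 4 and gm = 2, the partition is not yet determined (e.g. several partitions of 4 into 2 parts exist). Let N = A − (0)·I. Computing rank(N^1) = 2, rank(N^2) = 1, rank(N^3) = 0; the number of blocks of size ≥ j is rank(N^{j−1}) − rank(N^j), giving [2, 1, 1]. So we have 1 block(s) of size 3, 1 block(s) of size 1 → block sizes [3, 1]

Assembling the blocks gives a Jordan form
J =
  [0, 1, 0, 0]
  [0, 0, 1, 0]
  [0, 0, 0, 0]
  [0, 0, 0, 0]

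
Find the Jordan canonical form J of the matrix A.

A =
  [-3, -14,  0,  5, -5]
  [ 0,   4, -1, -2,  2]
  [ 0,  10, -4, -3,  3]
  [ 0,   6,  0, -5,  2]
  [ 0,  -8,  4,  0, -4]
J_2(-3) ⊕ J_3(-2)

The characteristic polynomial is
  det(x·I − A) = x^5 + 12*x^4 + 57*x^3 + 134*x^2 + 156*x + 72 = (x + 2)^3*(x + 3)^2

Eigenvalues and multiplicities (the geometric multiplicity of λ is n − rank(A − λI), which equals the number of Jordan blocks for λ):
  λ = -3: algebraic multiplicity = 2, geometric multiplicity = 1
  λ = -2: algebraic multiplicity = 3, geometric multiplicity = 1

Determining the block sizes for each eigenvalue:
  λ = -3: one block (gm = 1), so the single block has size am = 2 → block sizes [2]
  λ = -2: one block (gm = 1), so the single block has size am = 3 → block sizes [3]

Assembling the blocks gives a Jordan form
J =
  [-3,  1,  0,  0,  0]
  [ 0, -3,  0,  0,  0]
  [ 0,  0, -2,  1,  0]
  [ 0,  0,  0, -2,  1]
  [ 0,  0,  0,  0, -2]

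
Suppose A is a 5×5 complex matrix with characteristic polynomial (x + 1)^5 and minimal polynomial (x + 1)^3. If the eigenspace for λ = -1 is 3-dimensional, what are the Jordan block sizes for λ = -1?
Block sizes for λ = -1: [3, 1, 1]

Step 1 — from the characteristic polynomial, algebraic multiplicity of λ = -1 is 5. From dim ker(A − (-1)·I) = 3, there are exactly 3 Jordan blocks for λ = -1.
Step 2 — from the minimal polynomial, the factor (x + 1)^3 tells us the largest block for λ = -1 has size 3.
Step 3 — with total size 5, 3 blocks, and largest block 3, the block sizes (in nonincreasing order) are [3, 1, 1].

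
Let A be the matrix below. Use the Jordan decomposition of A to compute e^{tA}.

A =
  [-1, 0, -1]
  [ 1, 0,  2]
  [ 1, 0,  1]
e^{tA} =
  [1 - t, 0, -t]
  [t^2/2 + t, 1, t^2/2 + 2*t]
  [t, 0, t + 1]

Strategy: write A = P · J · P⁻¹ where J is a Jordan canonical form, so e^{tA} = P · e^{tJ} · P⁻¹, and e^{tJ} can be computed block-by-block.

A has Jordan form
J =
  [0, 1, 0]
  [0, 0, 1]
  [0, 0, 0]
(up to reordering of blocks).

Per-block formulas:
  For a 3×3 Jordan block J_3(0): exp(t · J_3(0)) = e^(0t)·(I + t·N + (t^2/2)·N^2), where N is the 3×3 nilpotent shift.

After assembling e^{tJ} and conjugating by P, we get:

e^{tA} =
  [1 - t, 0, -t]
  [t^2/2 + t, 1, t^2/2 + 2*t]
  [t, 0, t + 1]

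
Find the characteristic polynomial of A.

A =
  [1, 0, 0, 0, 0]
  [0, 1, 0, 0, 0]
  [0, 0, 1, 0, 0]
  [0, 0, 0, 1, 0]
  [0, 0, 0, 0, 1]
x^5 - 5*x^4 + 10*x^3 - 10*x^2 + 5*x - 1

Expanding det(x·I − A) (e.g. by cofactor expansion or by noting that A is similar to its Jordan form J, which has the same characteristic polynomial as A) gives
  χ_A(x) = x^5 - 5*x^4 + 10*x^3 - 10*x^2 + 5*x - 1
which factors as (x - 1)^5. The eigenvalues (with algebraic multiplicities) are λ = 1 with multiplicity 5.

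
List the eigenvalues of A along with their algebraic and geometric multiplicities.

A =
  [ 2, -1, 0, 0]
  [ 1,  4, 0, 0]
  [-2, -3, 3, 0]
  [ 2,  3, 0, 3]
λ = 3: alg = 4, geom = 2

Step 1 — factor the characteristic polynomial to read off the algebraic multiplicities:
  χ_A(x) = (x - 3)^4

Step 2 — compute geometric multiplicities via the rank-nullity identity g(λ) = n − rank(A − λI):
  rank(A − (3)·I) = 2, so dim ker(A − (3)·I) = n − 2 = 2

Summary:
  λ = 3: algebraic multiplicity = 4, geometric multiplicity = 2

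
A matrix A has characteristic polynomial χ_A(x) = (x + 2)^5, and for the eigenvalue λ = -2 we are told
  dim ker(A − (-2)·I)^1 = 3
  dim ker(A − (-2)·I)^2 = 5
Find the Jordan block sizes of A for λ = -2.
Block sizes for λ = -2: [2, 2, 1]

From the dimensions of kernels of powers, the number of Jordan blocks of size at least j is d_j − d_{j−1} where d_j = dim ker(N^j) (with d_0 = 0). Computing the differences gives [3, 2].
The number of blocks of size exactly k is (#blocks of size ≥ k) − (#blocks of size ≥ k + 1), so the partition is: 1 block(s) of size 1, 2 block(s) of size 2.
In nonincreasing order the block sizes are [2, 2, 1].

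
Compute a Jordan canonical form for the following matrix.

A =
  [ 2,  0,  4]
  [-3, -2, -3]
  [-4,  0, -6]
J_2(-2) ⊕ J_1(-2)

The characteristic polynomial is
  det(x·I − A) = x^3 + 6*x^2 + 12*x + 8 = (x + 2)^3

Eigenvalues and multiplicities (the geometric multiplicity of λ is n − rank(A − λI), which equals the number of Jordan blocks for λ):
  λ = -2: algebraic multiplicity = 3, geometric multiplicity = 2

Determining the block sizes for each eigenvalue:
  λ = -2: 2 blocks summing to 3 forces exactly one block of size 2 and the rest size 1 → block sizes [2, 1]

Assembling the blocks gives a Jordan form
J =
  [-2,  1,  0]
  [ 0, -2,  0]
  [ 0,  0, -2]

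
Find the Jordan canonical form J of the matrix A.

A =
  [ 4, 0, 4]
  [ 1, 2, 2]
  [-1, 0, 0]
J_2(2) ⊕ J_1(2)

The characteristic polynomial is
  det(x·I − A) = x^3 - 6*x^2 + 12*x - 8 = (x - 2)^3

Eigenvalues and multiplicities (the geometric multiplicity of λ is n − rank(A − λI), which equals the number of Jordan blocks for λ):
  λ = 2: algebraic multiplicity = 3, geometric multiplicity = 2

Determining the block sizes for each eigenvalue:
  λ = 2: 2 blocks summing to 3 forces exactly one block of size 2 and the rest size 1 → block sizes [2, 1]

Assembling the blocks gives a Jordan form
J =
  [2, 1, 0]
  [0, 2, 0]
  [0, 0, 2]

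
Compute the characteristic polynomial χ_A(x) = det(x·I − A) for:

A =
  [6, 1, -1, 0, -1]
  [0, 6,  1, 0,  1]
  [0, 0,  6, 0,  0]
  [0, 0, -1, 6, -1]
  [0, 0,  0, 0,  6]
x^5 - 30*x^4 + 360*x^3 - 2160*x^2 + 6480*x - 7776

Expanding det(x·I − A) (e.g. by cofactor expansion or by noting that A is similar to its Jordan form J, which has the same characteristic polynomial as A) gives
  χ_A(x) = x^5 - 30*x^4 + 360*x^3 - 2160*x^2 + 6480*x - 7776
which factors as (x - 6)^5. The eigenvalues (with algebraic multiplicities) are λ = 6 with multiplicity 5.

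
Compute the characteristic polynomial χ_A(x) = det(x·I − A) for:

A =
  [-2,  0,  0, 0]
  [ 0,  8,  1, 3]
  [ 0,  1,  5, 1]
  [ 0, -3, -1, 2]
x^4 - 13*x^3 + 45*x^2 + 25*x - 250

Expanding det(x·I − A) (e.g. by cofactor expansion or by noting that A is similar to its Jordan form J, which has the same characteristic polynomial as A) gives
  χ_A(x) = x^4 - 13*x^3 + 45*x^2 + 25*x - 250
which factors as (x - 5)^3*(x + 2). The eigenvalues (with algebraic multiplicities) are λ = -2 with multiplicity 1, λ = 5 with multiplicity 3.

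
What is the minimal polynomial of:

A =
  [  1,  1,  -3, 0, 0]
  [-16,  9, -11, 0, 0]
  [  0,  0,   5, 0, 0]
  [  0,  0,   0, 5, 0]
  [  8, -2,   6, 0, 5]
x^3 - 15*x^2 + 75*x - 125

The characteristic polynomial is χ_A(x) = (x - 5)^5, so the eigenvalues are known. The minimal polynomial is
  m_A(x) = Π_λ (x − λ)^{k_λ}
where k_λ is the size of the *largest* Jordan block for λ (equivalently, the smallest k with (A − λI)^k v = 0 for every generalised eigenvector v of λ).

  λ = 5: largest Jordan block has size 3, contributing (x − 5)^3

So m_A(x) = (x - 5)^3 = x^3 - 15*x^2 + 75*x - 125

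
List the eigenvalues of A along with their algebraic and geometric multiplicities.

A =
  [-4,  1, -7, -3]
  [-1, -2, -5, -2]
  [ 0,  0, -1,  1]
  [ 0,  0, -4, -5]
λ = -3: alg = 4, geom = 2

Step 1 — factor the characteristic polynomial to read off the algebraic multiplicities:
  χ_A(x) = (x + 3)^4

Step 2 — compute geometric multiplicities via the rank-nullity identity g(λ) = n − rank(A − λI):
  rank(A − (-3)·I) = 2, so dim ker(A − (-3)·I) = n − 2 = 2

Summary:
  λ = -3: algebraic multiplicity = 4, geometric multiplicity = 2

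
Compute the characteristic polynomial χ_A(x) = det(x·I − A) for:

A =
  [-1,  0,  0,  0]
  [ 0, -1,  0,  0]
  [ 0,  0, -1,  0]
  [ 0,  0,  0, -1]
x^4 + 4*x^3 + 6*x^2 + 4*x + 1

Expanding det(x·I − A) (e.g. by cofactor expansion or by noting that A is similar to its Jordan form J, which has the same characteristic polynomial as A) gives
  χ_A(x) = x^4 + 4*x^3 + 6*x^2 + 4*x + 1
which factors as (x + 1)^4. The eigenvalues (with algebraic multiplicities) are λ = -1 with multiplicity 4.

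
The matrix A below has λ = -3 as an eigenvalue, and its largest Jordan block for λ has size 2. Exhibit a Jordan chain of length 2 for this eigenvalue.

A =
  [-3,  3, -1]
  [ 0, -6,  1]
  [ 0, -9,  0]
A Jordan chain for λ = -3 of length 2:
v_1 = (3, -3, -9)ᵀ
v_2 = (0, 1, 0)ᵀ

Let N = A − (-3)·I. We want v_2 with N^2 v_2 = 0 but N^1 v_2 ≠ 0; then v_{j-1} := N · v_j for j = 2, …, 2.

Pick v_2 = (0, 1, 0)ᵀ.
Then v_1 = N · v_2 = (3, -3, -9)ᵀ.

Sanity check: (A − (-3)·I) v_1 = (0, 0, 0)ᵀ = 0. ✓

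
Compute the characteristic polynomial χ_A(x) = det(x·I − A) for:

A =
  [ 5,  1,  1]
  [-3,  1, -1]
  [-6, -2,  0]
x^3 - 6*x^2 + 12*x - 8

Expanding det(x·I − A) (e.g. by cofactor expansion or by noting that A is similar to its Jordan form J, which has the same characteristic polynomial as A) gives
  χ_A(x) = x^3 - 6*x^2 + 12*x - 8
which factors as (x - 2)^3. The eigenvalues (with algebraic multiplicities) are λ = 2 with multiplicity 3.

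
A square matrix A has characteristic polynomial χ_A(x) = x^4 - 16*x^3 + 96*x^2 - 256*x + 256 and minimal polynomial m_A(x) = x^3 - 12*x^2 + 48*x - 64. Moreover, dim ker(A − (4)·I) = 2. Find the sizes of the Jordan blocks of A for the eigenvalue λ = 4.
Block sizes for λ = 4: [3, 1]

Step 1 — from the characteristic polynomial, algebraic multiplicity of λ = 4 is 4. From dim ker(A − (4)·I) = 2, there are exactly 2 Jordan blocks for λ = 4.
Step 2 — from the minimal polynomial, the factor (x − 4)^3 tells us the largest block for λ = 4 has size 3.
Step 3 — with total size 4, 2 blocks, and largest block 3, the block sizes (in nonincreasing order) are [3, 1].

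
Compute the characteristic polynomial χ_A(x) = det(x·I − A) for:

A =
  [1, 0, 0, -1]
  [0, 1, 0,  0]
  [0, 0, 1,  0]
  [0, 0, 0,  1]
x^4 - 4*x^3 + 6*x^2 - 4*x + 1

Expanding det(x·I − A) (e.g. by cofactor expansion or by noting that A is similar to its Jordan form J, which has the same characteristic polynomial as A) gives
  χ_A(x) = x^4 - 4*x^3 + 6*x^2 - 4*x + 1
which factors as (x - 1)^4. The eigenvalues (with algebraic multiplicities) are λ = 1 with multiplicity 4.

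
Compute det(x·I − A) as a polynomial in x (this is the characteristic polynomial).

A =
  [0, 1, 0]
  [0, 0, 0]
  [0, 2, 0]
x^3

Expanding det(x·I − A) (e.g. by cofactor expansion or by noting that A is similar to its Jordan form J, which has the same characteristic polynomial as A) gives
  χ_A(x) = x^3
which factors as x^3. The eigenvalues (with algebraic multiplicities) are λ = 0 with multiplicity 3.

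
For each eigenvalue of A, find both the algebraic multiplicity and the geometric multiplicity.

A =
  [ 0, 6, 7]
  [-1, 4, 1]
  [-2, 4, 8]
λ = 4: alg = 3, geom = 1

Step 1 — factor the characteristic polynomial to read off the algebraic multiplicities:
  χ_A(x) = (x - 4)^3

Step 2 — compute geometric multiplicities via the rank-nullity identity g(λ) = n − rank(A − λI):
  rank(A − (4)·I) = 2, so dim ker(A − (4)·I) = n − 2 = 1

Summary:
  λ = 4: algebraic multiplicity = 3, geometric multiplicity = 1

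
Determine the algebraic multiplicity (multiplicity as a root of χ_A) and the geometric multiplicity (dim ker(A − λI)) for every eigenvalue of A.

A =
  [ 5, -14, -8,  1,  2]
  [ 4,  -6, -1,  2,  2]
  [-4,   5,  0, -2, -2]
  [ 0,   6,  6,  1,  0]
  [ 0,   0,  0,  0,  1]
λ = -1: alg = 2, geom = 1; λ = 1: alg = 3, geom = 2

Step 1 — factor the characteristic polynomial to read off the algebraic multiplicities:
  χ_A(x) = (x - 1)^3*(x + 1)^2

Step 2 — compute geometric multiplicities via the rank-nullity identity g(λ) = n − rank(A − λI):
  rank(A − (-1)·I) = 4, so dim ker(A − (-1)·I) = n − 4 = 1
  rank(A − (1)·I) = 3, so dim ker(A − (1)·I) = n − 3 = 2

Summary:
  λ = -1: algebraic multiplicity = 2, geometric multiplicity = 1
  λ = 1: algebraic multiplicity = 3, geometric multiplicity = 2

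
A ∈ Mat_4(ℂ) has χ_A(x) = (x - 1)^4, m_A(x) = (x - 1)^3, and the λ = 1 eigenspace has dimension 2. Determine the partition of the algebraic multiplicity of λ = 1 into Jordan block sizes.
Block sizes for λ = 1: [3, 1]

Step 1 — from the characteristic polynomial, algebraic multiplicity of λ = 1 is 4. From dim ker(A − (1)·I) = 2, there are exactly 2 Jordan blocks for λ = 1.
Step 2 — from the minimal polynomial, the factor (x − 1)^3 tells us the largest block for λ = 1 has size 3.
Step 3 — with total size 4, 2 blocks, and largest block 3, the block sizes (in nonincreasing order) are [3, 1].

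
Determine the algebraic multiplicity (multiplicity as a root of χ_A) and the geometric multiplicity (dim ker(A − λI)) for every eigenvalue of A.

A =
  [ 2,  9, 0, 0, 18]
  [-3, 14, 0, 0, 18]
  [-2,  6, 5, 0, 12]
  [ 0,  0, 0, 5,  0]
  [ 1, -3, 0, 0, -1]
λ = 5: alg = 5, geom = 4

Step 1 — factor the characteristic polynomial to read off the algebraic multiplicities:
  χ_A(x) = (x - 5)^5

Step 2 — compute geometric multiplicities via the rank-nullity identity g(λ) = n − rank(A − λI):
  rank(A − (5)·I) = 1, so dim ker(A − (5)·I) = n − 1 = 4

Summary:
  λ = 5: algebraic multiplicity = 5, geometric multiplicity = 4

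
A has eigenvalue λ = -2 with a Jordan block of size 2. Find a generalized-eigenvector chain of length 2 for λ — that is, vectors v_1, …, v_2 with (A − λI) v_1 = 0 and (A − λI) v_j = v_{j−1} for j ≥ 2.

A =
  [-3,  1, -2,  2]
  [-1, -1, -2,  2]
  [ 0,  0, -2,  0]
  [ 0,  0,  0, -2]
A Jordan chain for λ = -2 of length 2:
v_1 = (-1, -1, 0, 0)ᵀ
v_2 = (1, 0, 0, 0)ᵀ

Let N = A − (-2)·I. We want v_2 with N^2 v_2 = 0 but N^1 v_2 ≠ 0; then v_{j-1} := N · v_j for j = 2, …, 2.

Pick v_2 = (1, 0, 0, 0)ᵀ.
Then v_1 = N · v_2 = (-1, -1, 0, 0)ᵀ.

Sanity check: (A − (-2)·I) v_1 = (0, 0, 0, 0)ᵀ = 0. ✓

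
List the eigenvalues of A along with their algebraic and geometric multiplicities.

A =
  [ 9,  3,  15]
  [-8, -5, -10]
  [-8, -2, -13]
λ = -3: alg = 3, geom = 2

Step 1 — factor the characteristic polynomial to read off the algebraic multiplicities:
  χ_A(x) = (x + 3)^3

Step 2 — compute geometric multiplicities via the rank-nullity identity g(λ) = n − rank(A − λI):
  rank(A − (-3)·I) = 1, so dim ker(A − (-3)·I) = n − 1 = 2

Summary:
  λ = -3: algebraic multiplicity = 3, geometric multiplicity = 2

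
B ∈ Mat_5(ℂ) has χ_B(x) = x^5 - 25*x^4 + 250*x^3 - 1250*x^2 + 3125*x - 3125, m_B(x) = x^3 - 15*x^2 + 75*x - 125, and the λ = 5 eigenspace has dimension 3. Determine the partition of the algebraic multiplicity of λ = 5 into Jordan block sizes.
Block sizes for λ = 5: [3, 1, 1]

Step 1 — from the characteristic polynomial, algebraic multiplicity of λ = 5 is 5. From dim ker(B − (5)·I) = 3, there are exactly 3 Jordan blocks for λ = 5.
Step 2 — from the minimal polynomial, the factor (x − 5)^3 tells us the largest block for λ = 5 has size 3.
Step 3 — with total size 5, 3 blocks, and largest block 3, the block sizes (in nonincreasing order) are [3, 1, 1].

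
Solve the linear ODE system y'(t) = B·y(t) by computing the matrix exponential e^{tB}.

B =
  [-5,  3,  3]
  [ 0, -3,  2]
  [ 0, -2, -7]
e^{tB} =
  [exp(-5*t), 3*t*exp(-5*t), 3*t*exp(-5*t)]
  [0, 2*t*exp(-5*t) + exp(-5*t), 2*t*exp(-5*t)]
  [0, -2*t*exp(-5*t), -2*t*exp(-5*t) + exp(-5*t)]

Strategy: write B = P · J · P⁻¹ where J is a Jordan canonical form, so e^{tB} = P · e^{tJ} · P⁻¹, and e^{tJ} can be computed block-by-block.

B has Jordan form
J =
  [-5,  1,  0]
  [ 0, -5,  0]
  [ 0,  0, -5]
(up to reordering of blocks).

Per-block formulas:
  For a 1×1 block at λ = -5: exp(t · [-5]) = [e^(-5t)].
  For a 2×2 Jordan block J_2(-5): exp(t · J_2(-5)) = e^(-5t)·(I + t·N), where N is the 2×2 nilpotent shift.

After assembling e^{tJ} and conjugating by P, we get:

e^{tB} =
  [exp(-5*t), 3*t*exp(-5*t), 3*t*exp(-5*t)]
  [0, 2*t*exp(-5*t) + exp(-5*t), 2*t*exp(-5*t)]
  [0, -2*t*exp(-5*t), -2*t*exp(-5*t) + exp(-5*t)]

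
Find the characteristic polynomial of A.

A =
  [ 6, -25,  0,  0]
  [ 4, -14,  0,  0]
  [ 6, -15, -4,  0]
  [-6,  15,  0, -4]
x^4 + 16*x^3 + 96*x^2 + 256*x + 256

Expanding det(x·I − A) (e.g. by cofactor expansion or by noting that A is similar to its Jordan form J, which has the same characteristic polynomial as A) gives
  χ_A(x) = x^4 + 16*x^3 + 96*x^2 + 256*x + 256
which factors as (x + 4)^4. The eigenvalues (with algebraic multiplicities) are λ = -4 with multiplicity 4.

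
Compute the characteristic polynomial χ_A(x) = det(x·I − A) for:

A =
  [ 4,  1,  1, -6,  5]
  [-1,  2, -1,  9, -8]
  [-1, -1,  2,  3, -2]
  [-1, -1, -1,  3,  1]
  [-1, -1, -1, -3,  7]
x^5 - 18*x^4 + 126*x^3 - 432*x^2 + 729*x - 486

Expanding det(x·I − A) (e.g. by cofactor expansion or by noting that A is similar to its Jordan form J, which has the same characteristic polynomial as A) gives
  χ_A(x) = x^5 - 18*x^4 + 126*x^3 - 432*x^2 + 729*x - 486
which factors as (x - 6)*(x - 3)^4. The eigenvalues (with algebraic multiplicities) are λ = 3 with multiplicity 4, λ = 6 with multiplicity 1.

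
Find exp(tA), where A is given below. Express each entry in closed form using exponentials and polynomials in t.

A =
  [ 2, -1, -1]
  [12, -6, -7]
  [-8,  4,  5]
e^{tA} =
  [2*t + 1, -t, -t]
  [4*t + 8*exp(t) - 8, -2*t - 4*exp(t) + 5, -2*t - 5*exp(t) + 5]
  [8 - 8*exp(t), 4*exp(t) - 4, 5*exp(t) - 4]

Strategy: write A = P · J · P⁻¹ where J is a Jordan canonical form, so e^{tA} = P · e^{tJ} · P⁻¹, and e^{tJ} can be computed block-by-block.

A has Jordan form
J =
  [0, 1, 0]
  [0, 0, 0]
  [0, 0, 1]
(up to reordering of blocks).

Per-block formulas:
  For a 1×1 block at λ = 1: exp(t · [1]) = [e^(1t)].
  For a 2×2 Jordan block J_2(0): exp(t · J_2(0)) = e^(0t)·(I + t·N), where N is the 2×2 nilpotent shift.

After assembling e^{tJ} and conjugating by P, we get:

e^{tA} =
  [2*t + 1, -t, -t]
  [4*t + 8*exp(t) - 8, -2*t - 4*exp(t) + 5, -2*t - 5*exp(t) + 5]
  [8 - 8*exp(t), 4*exp(t) - 4, 5*exp(t) - 4]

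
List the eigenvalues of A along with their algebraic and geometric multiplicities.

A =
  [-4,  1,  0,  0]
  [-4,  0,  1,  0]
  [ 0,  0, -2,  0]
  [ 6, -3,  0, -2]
λ = -2: alg = 4, geom = 2

Step 1 — factor the characteristic polynomial to read off the algebraic multiplicities:
  χ_A(x) = (x + 2)^4

Step 2 — compute geometric multiplicities via the rank-nullity identity g(λ) = n − rank(A − λI):
  rank(A − (-2)·I) = 2, so dim ker(A − (-2)·I) = n − 2 = 2

Summary:
  λ = -2: algebraic multiplicity = 4, geometric multiplicity = 2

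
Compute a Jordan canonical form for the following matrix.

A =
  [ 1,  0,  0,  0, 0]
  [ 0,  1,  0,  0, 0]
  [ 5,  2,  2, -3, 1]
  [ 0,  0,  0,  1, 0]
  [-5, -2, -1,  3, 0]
J_2(1) ⊕ J_1(1) ⊕ J_1(1) ⊕ J_1(1)

The characteristic polynomial is
  det(x·I − A) = x^5 - 5*x^4 + 10*x^3 - 10*x^2 + 5*x - 1 = (x - 1)^5

Eigenvalues and multiplicities (the geometric multiplicity of λ is n − rank(A − λI), which equals the number of Jordan blocks for λ):
  λ = 1: algebraic multiplicity = 5, geometric multiplicity = 4

Determining the block sizes for each eigenvalue:
  λ = 1: 4 blocks summing to 5 forces exactly one block of size 2 and the rest size 1 → block sizes [2, 1, 1, 1]

Assembling the blocks gives a Jordan form
J =
  [1, 1, 0, 0, 0]
  [0, 1, 0, 0, 0]
  [0, 0, 1, 0, 0]
  [0, 0, 0, 1, 0]
  [0, 0, 0, 0, 1]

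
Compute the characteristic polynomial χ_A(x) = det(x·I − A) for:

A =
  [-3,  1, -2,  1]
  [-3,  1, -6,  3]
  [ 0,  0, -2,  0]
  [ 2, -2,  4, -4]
x^4 + 8*x^3 + 24*x^2 + 32*x + 16

Expanding det(x·I − A) (e.g. by cofactor expansion or by noting that A is similar to its Jordan form J, which has the same characteristic polynomial as A) gives
  χ_A(x) = x^4 + 8*x^3 + 24*x^2 + 32*x + 16
which factors as (x + 2)^4. The eigenvalues (with algebraic multiplicities) are λ = -2 with multiplicity 4.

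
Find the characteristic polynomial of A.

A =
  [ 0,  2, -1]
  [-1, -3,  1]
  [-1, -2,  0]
x^3 + 3*x^2 + 3*x + 1

Expanding det(x·I − A) (e.g. by cofactor expansion or by noting that A is similar to its Jordan form J, which has the same characteristic polynomial as A) gives
  χ_A(x) = x^3 + 3*x^2 + 3*x + 1
which factors as (x + 1)^3. The eigenvalues (with algebraic multiplicities) are λ = -1 with multiplicity 3.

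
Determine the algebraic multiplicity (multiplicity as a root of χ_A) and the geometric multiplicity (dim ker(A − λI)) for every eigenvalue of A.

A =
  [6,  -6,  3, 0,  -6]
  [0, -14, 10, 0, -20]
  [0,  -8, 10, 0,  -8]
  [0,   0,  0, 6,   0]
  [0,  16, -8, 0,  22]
λ = 6: alg = 5, geom = 4

Step 1 — factor the characteristic polynomial to read off the algebraic multiplicities:
  χ_A(x) = (x - 6)^5

Step 2 — compute geometric multiplicities via the rank-nullity identity g(λ) = n − rank(A − λI):
  rank(A − (6)·I) = 1, so dim ker(A − (6)·I) = n − 1 = 4

Summary:
  λ = 6: algebraic multiplicity = 5, geometric multiplicity = 4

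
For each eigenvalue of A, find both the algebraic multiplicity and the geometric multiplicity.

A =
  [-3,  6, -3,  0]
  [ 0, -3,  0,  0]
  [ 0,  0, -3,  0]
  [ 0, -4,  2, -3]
λ = -3: alg = 4, geom = 3

Step 1 — factor the characteristic polynomial to read off the algebraic multiplicities:
  χ_A(x) = (x + 3)^4

Step 2 — compute geometric multiplicities via the rank-nullity identity g(λ) = n − rank(A − λI):
  rank(A − (-3)·I) = 1, so dim ker(A − (-3)·I) = n − 1 = 3

Summary:
  λ = -3: algebraic multiplicity = 4, geometric multiplicity = 3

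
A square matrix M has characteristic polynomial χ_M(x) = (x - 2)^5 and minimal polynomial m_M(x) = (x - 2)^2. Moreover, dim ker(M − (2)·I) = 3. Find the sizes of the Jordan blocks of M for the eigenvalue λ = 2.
Block sizes for λ = 2: [2, 2, 1]

Step 1 — from the characteristic polynomial, algebraic multiplicity of λ = 2 is 5. From dim ker(M − (2)·I) = 3, there are exactly 3 Jordan blocks for λ = 2.
Step 2 — from the minimal polynomial, the factor (x − 2)^2 tells us the largest block for λ = 2 has size 2.
Step 3 — with total size 5, 3 blocks, and largest block 2, the block sizes (in nonincreasing order) are [2, 2, 1].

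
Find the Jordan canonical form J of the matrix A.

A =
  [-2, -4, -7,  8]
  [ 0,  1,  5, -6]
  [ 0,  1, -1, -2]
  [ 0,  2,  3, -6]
J_3(-2) ⊕ J_1(-2)

The characteristic polynomial is
  det(x·I − A) = x^4 + 8*x^3 + 24*x^2 + 32*x + 16 = (x + 2)^4

Eigenvalues and multiplicities (the geometric multiplicity of λ is n − rank(A − λI), which equals the number of Jordan blocks for λ):
  λ = -2: algebraic multiplicity = 4, geometric multiplicity = 2

Determining the block sizes for each eigenvalue:
  λ = -2: with am = 4 and gm = 2, the partition is not yet determined (e.g. several partitions of 4 into 2 parts exist). Let N = A − (-2)·I. Computing rank(N^1) = 2, rank(N^2) = 1, rank(N^3) = 0; the number of blocks of size ≥ j is rank(N^{j−1}) − rank(N^j), giving [2, 1, 1]. So we have 1 block(s) of size 3, 1 block(s) of size 1 → block sizes [3, 1]

Assembling the blocks gives a Jordan form
J =
  [-2,  1,  0,  0]
  [ 0, -2,  1,  0]
  [ 0,  0, -2,  0]
  [ 0,  0,  0, -2]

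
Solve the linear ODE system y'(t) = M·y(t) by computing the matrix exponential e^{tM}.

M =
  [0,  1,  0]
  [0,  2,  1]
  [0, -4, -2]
e^{tM} =
  [1, t^2 + t, t^2/2]
  [0, 2*t + 1, t]
  [0, -4*t, 1 - 2*t]

Strategy: write M = P · J · P⁻¹ where J is a Jordan canonical form, so e^{tM} = P · e^{tJ} · P⁻¹, and e^{tJ} can be computed block-by-block.

M has Jordan form
J =
  [0, 1, 0]
  [0, 0, 1]
  [0, 0, 0]
(up to reordering of blocks).

Per-block formulas:
  For a 3×3 Jordan block J_3(0): exp(t · J_3(0)) = e^(0t)·(I + t·N + (t^2/2)·N^2), where N is the 3×3 nilpotent shift.

After assembling e^{tJ} and conjugating by P, we get:

e^{tM} =
  [1, t^2 + t, t^2/2]
  [0, 2*t + 1, t]
  [0, -4*t, 1 - 2*t]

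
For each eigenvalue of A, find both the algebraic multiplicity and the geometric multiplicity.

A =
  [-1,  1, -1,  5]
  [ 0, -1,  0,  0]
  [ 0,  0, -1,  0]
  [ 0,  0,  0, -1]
λ = -1: alg = 4, geom = 3

Step 1 — factor the characteristic polynomial to read off the algebraic multiplicities:
  χ_A(x) = (x + 1)^4

Step 2 — compute geometric multiplicities via the rank-nullity identity g(λ) = n − rank(A − λI):
  rank(A − (-1)·I) = 1, so dim ker(A − (-1)·I) = n − 1 = 3

Summary:
  λ = -1: algebraic multiplicity = 4, geometric multiplicity = 3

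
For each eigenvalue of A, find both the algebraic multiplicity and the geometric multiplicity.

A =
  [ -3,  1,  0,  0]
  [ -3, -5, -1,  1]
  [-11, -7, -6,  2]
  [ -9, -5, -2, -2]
λ = -4: alg = 4, geom = 2

Step 1 — factor the characteristic polynomial to read off the algebraic multiplicities:
  χ_A(x) = (x + 4)^4

Step 2 — compute geometric multiplicities via the rank-nullity identity g(λ) = n − rank(A − λI):
  rank(A − (-4)·I) = 2, so dim ker(A − (-4)·I) = n − 2 = 2

Summary:
  λ = -4: algebraic multiplicity = 4, geometric multiplicity = 2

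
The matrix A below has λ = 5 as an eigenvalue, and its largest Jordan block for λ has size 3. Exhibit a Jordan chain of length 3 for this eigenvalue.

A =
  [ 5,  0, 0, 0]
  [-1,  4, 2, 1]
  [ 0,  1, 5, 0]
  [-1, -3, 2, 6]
A Jordan chain for λ = 5 of length 3:
v_1 = (0, 0, -1, 2)ᵀ
v_2 = (0, -1, 0, -1)ᵀ
v_3 = (1, 0, 0, 0)ᵀ

Let N = A − (5)·I. We want v_3 with N^3 v_3 = 0 but N^2 v_3 ≠ 0; then v_{j-1} := N · v_j for j = 3, …, 2.

Pick v_3 = (1, 0, 0, 0)ᵀ.
Then v_2 = N · v_3 = (0, -1, 0, -1)ᵀ.
Then v_1 = N · v_2 = (0, 0, -1, 2)ᵀ.

Sanity check: (A − (5)·I) v_1 = (0, 0, 0, 0)ᵀ = 0. ✓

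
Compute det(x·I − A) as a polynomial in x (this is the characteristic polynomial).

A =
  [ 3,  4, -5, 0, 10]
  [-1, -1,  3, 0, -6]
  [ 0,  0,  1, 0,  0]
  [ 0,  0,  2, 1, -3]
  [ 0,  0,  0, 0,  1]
x^5 - 5*x^4 + 10*x^3 - 10*x^2 + 5*x - 1

Expanding det(x·I − A) (e.g. by cofactor expansion or by noting that A is similar to its Jordan form J, which has the same characteristic polynomial as A) gives
  χ_A(x) = x^5 - 5*x^4 + 10*x^3 - 10*x^2 + 5*x - 1
which factors as (x - 1)^5. The eigenvalues (with algebraic multiplicities) are λ = 1 with multiplicity 5.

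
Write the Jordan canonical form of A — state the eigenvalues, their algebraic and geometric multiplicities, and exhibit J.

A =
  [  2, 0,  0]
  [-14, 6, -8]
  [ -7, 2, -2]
J_2(2) ⊕ J_1(2)

The characteristic polynomial is
  det(x·I − A) = x^3 - 6*x^2 + 12*x - 8 = (x - 2)^3

Eigenvalues and multiplicities (the geometric multiplicity of λ is n − rank(A − λI), which equals the number of Jordan blocks for λ):
  λ = 2: algebraic multiplicity = 3, geometric multiplicity = 2

Determining the block sizes for each eigenvalue:
  λ = 2: 2 blocks summing to 3 forces exactly one block of size 2 and the rest size 1 → block sizes [2, 1]

Assembling the blocks gives a Jordan form
J =
  [2, 1, 0]
  [0, 2, 0]
  [0, 0, 2]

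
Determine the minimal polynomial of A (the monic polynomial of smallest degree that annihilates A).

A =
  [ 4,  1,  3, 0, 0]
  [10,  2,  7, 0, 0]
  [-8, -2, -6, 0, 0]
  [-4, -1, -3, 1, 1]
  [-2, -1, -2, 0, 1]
x^5 - 2*x^4 + x^3

The characteristic polynomial is χ_A(x) = x^3*(x - 1)^2, so the eigenvalues are known. The minimal polynomial is
  m_A(x) = Π_λ (x − λ)^{k_λ}
where k_λ is the size of the *largest* Jordan block for λ (equivalently, the smallest k with (A − λI)^k v = 0 for every generalised eigenvector v of λ).

  λ = 0: largest Jordan block has size 3, contributing (x − 0)^3
  λ = 1: largest Jordan block has size 2, contributing (x − 1)^2

So m_A(x) = x^3*(x - 1)^2 = x^5 - 2*x^4 + x^3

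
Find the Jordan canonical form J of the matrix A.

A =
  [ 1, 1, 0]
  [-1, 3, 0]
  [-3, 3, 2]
J_2(2) ⊕ J_1(2)

The characteristic polynomial is
  det(x·I − A) = x^3 - 6*x^2 + 12*x - 8 = (x - 2)^3

Eigenvalues and multiplicities (the geometric multiplicity of λ is n − rank(A − λI), which equals the number of Jordan blocks for λ):
  λ = 2: algebraic multiplicity = 3, geometric multiplicity = 2

Determining the block sizes for each eigenvalue:
  λ = 2: 2 blocks summing to 3 forces exactly one block of size 2 and the rest size 1 → block sizes [2, 1]

Assembling the blocks gives a Jordan form
J =
  [2, 1, 0]
  [0, 2, 0]
  [0, 0, 2]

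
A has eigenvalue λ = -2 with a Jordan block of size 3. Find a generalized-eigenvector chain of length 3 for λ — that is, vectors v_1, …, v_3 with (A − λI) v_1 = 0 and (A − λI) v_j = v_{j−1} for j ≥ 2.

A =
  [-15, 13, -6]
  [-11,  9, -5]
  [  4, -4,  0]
A Jordan chain for λ = -2 of length 3:
v_1 = (2, 2, 0)ᵀ
v_2 = (-13, -11, 4)ᵀ
v_3 = (1, 0, 0)ᵀ

Let N = A − (-2)·I. We want v_3 with N^3 v_3 = 0 but N^2 v_3 ≠ 0; then v_{j-1} := N · v_j for j = 3, …, 2.

Pick v_3 = (1, 0, 0)ᵀ.
Then v_2 = N · v_3 = (-13, -11, 4)ᵀ.
Then v_1 = N · v_2 = (2, 2, 0)ᵀ.

Sanity check: (A − (-2)·I) v_1 = (0, 0, 0)ᵀ = 0. ✓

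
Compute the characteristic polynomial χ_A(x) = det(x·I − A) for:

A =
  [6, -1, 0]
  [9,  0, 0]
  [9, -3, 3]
x^3 - 9*x^2 + 27*x - 27

Expanding det(x·I − A) (e.g. by cofactor expansion or by noting that A is similar to its Jordan form J, which has the same characteristic polynomial as A) gives
  χ_A(x) = x^3 - 9*x^2 + 27*x - 27
which factors as (x - 3)^3. The eigenvalues (with algebraic multiplicities) are λ = 3 with multiplicity 3.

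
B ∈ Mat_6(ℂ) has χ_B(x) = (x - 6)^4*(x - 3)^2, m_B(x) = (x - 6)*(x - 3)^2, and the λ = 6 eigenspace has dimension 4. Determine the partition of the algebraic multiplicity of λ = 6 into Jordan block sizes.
Block sizes for λ = 6: [1, 1, 1, 1]

Step 1 — from the characteristic polynomial, algebraic multiplicity of λ = 6 is 4. From dim ker(B − (6)·I) = 4, there are exactly 4 Jordan blocks for λ = 6.
Step 2 — from the minimal polynomial, the factor (x − 6) tells us the largest block for λ = 6 has size 1.
Step 3 — with total size 4, 4 blocks, and largest block 1, the block sizes (in nonincreasing order) are [1, 1, 1, 1].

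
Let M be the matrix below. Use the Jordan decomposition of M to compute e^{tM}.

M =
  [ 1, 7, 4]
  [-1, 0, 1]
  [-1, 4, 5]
e^{tM} =
  [-5*t^2*exp(2*t) - t*exp(2*t) + exp(2*t), -5*t^2*exp(2*t)/2 + 7*t*exp(2*t), 15*t^2*exp(2*t)/2 + 4*t*exp(2*t)]
  [t^2*exp(2*t) - t*exp(2*t), t^2*exp(2*t)/2 - 2*t*exp(2*t) + exp(2*t), -3*t^2*exp(2*t)/2 + t*exp(2*t)]
  [-3*t^2*exp(2*t) - t*exp(2*t), -3*t^2*exp(2*t)/2 + 4*t*exp(2*t), 9*t^2*exp(2*t)/2 + 3*t*exp(2*t) + exp(2*t)]

Strategy: write M = P · J · P⁻¹ where J is a Jordan canonical form, so e^{tM} = P · e^{tJ} · P⁻¹, and e^{tJ} can be computed block-by-block.

M has Jordan form
J =
  [2, 1, 0]
  [0, 2, 1]
  [0, 0, 2]
(up to reordering of blocks).

Per-block formulas:
  For a 3×3 Jordan block J_3(2): exp(t · J_3(2)) = e^(2t)·(I + t·N + (t^2/2)·N^2), where N is the 3×3 nilpotent shift.

After assembling e^{tJ} and conjugating by P, we get:

e^{tM} =
  [-5*t^2*exp(2*t) - t*exp(2*t) + exp(2*t), -5*t^2*exp(2*t)/2 + 7*t*exp(2*t), 15*t^2*exp(2*t)/2 + 4*t*exp(2*t)]
  [t^2*exp(2*t) - t*exp(2*t), t^2*exp(2*t)/2 - 2*t*exp(2*t) + exp(2*t), -3*t^2*exp(2*t)/2 + t*exp(2*t)]
  [-3*t^2*exp(2*t) - t*exp(2*t), -3*t^2*exp(2*t)/2 + 4*t*exp(2*t), 9*t^2*exp(2*t)/2 + 3*t*exp(2*t) + exp(2*t)]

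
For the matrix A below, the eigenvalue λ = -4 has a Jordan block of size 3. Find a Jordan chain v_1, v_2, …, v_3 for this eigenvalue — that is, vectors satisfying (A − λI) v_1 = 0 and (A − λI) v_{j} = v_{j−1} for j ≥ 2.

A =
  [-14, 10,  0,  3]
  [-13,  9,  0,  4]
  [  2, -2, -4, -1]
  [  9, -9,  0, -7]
A Jordan chain for λ = -4 of length 3:
v_1 = (-3, -3, -3, 0)ᵀ
v_2 = (-10, -13, 2, 9)ᵀ
v_3 = (1, 0, 0, 0)ᵀ

Let N = A − (-4)·I. We want v_3 with N^3 v_3 = 0 but N^2 v_3 ≠ 0; then v_{j-1} := N · v_j for j = 3, …, 2.

Pick v_3 = (1, 0, 0, 0)ᵀ.
Then v_2 = N · v_3 = (-10, -13, 2, 9)ᵀ.
Then v_1 = N · v_2 = (-3, -3, -3, 0)ᵀ.

Sanity check: (A − (-4)·I) v_1 = (0, 0, 0, 0)ᵀ = 0. ✓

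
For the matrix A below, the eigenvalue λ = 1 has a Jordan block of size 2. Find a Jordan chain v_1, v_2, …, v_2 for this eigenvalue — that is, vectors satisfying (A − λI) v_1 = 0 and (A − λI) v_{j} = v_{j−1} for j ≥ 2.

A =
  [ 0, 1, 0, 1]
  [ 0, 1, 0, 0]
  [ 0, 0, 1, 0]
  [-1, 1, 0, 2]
A Jordan chain for λ = 1 of length 2:
v_1 = (-1, 0, 0, -1)ᵀ
v_2 = (1, 0, 0, 0)ᵀ

Let N = A − (1)·I. We want v_2 with N^2 v_2 = 0 but N^1 v_2 ≠ 0; then v_{j-1} := N · v_j for j = 2, …, 2.

Pick v_2 = (1, 0, 0, 0)ᵀ.
Then v_1 = N · v_2 = (-1, 0, 0, -1)ᵀ.

Sanity check: (A − (1)·I) v_1 = (0, 0, 0, 0)ᵀ = 0. ✓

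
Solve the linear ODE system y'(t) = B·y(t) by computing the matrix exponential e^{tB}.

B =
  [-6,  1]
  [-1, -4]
e^{tB} =
  [-t*exp(-5*t) + exp(-5*t), t*exp(-5*t)]
  [-t*exp(-5*t), t*exp(-5*t) + exp(-5*t)]

Strategy: write B = P · J · P⁻¹ where J is a Jordan canonical form, so e^{tB} = P · e^{tJ} · P⁻¹, and e^{tJ} can be computed block-by-block.

B has Jordan form
J =
  [-5,  1]
  [ 0, -5]
(up to reordering of blocks).

Per-block formulas:
  For a 2×2 Jordan block J_2(-5): exp(t · J_2(-5)) = e^(-5t)·(I + t·N), where N is the 2×2 nilpotent shift.

After assembling e^{tJ} and conjugating by P, we get:

e^{tB} =
  [-t*exp(-5*t) + exp(-5*t), t*exp(-5*t)]
  [-t*exp(-5*t), t*exp(-5*t) + exp(-5*t)]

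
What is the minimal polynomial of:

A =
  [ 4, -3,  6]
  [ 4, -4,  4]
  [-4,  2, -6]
x^2 + 4*x + 4

The characteristic polynomial is χ_A(x) = (x + 2)^3, so the eigenvalues are known. The minimal polynomial is
  m_A(x) = Π_λ (x − λ)^{k_λ}
where k_λ is the size of the *largest* Jordan block for λ (equivalently, the smallest k with (A − λI)^k v = 0 for every generalised eigenvector v of λ).

  λ = -2: largest Jordan block has size 2, contributing (x + 2)^2

So m_A(x) = (x + 2)^2 = x^2 + 4*x + 4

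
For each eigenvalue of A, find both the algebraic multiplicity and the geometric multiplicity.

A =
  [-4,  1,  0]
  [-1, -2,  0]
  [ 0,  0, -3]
λ = -3: alg = 3, geom = 2

Step 1 — factor the characteristic polynomial to read off the algebraic multiplicities:
  χ_A(x) = (x + 3)^3

Step 2 — compute geometric multiplicities via the rank-nullity identity g(λ) = n − rank(A − λI):
  rank(A − (-3)·I) = 1, so dim ker(A − (-3)·I) = n − 1 = 2

Summary:
  λ = -3: algebraic multiplicity = 3, geometric multiplicity = 2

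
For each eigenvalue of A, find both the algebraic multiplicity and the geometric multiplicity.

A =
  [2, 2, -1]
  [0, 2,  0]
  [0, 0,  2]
λ = 2: alg = 3, geom = 2

Step 1 — factor the characteristic polynomial to read off the algebraic multiplicities:
  χ_A(x) = (x - 2)^3

Step 2 — compute geometric multiplicities via the rank-nullity identity g(λ) = n − rank(A − λI):
  rank(A − (2)·I) = 1, so dim ker(A − (2)·I) = n − 1 = 2

Summary:
  λ = 2: algebraic multiplicity = 3, geometric multiplicity = 2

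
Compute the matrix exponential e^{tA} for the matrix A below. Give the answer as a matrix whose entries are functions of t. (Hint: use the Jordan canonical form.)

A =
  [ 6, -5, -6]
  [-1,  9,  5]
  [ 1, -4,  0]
e^{tA} =
  [t*exp(5*t) + exp(5*t), -t^2*exp(5*t)/2 - 5*t*exp(5*t), -t^2*exp(5*t)/2 - 6*t*exp(5*t)]
  [-t*exp(5*t), t^2*exp(5*t)/2 + 4*t*exp(5*t) + exp(5*t), t^2*exp(5*t)/2 + 5*t*exp(5*t)]
  [t*exp(5*t), -t^2*exp(5*t)/2 - 4*t*exp(5*t), -t^2*exp(5*t)/2 - 5*t*exp(5*t) + exp(5*t)]

Strategy: write A = P · J · P⁻¹ where J is a Jordan canonical form, so e^{tA} = P · e^{tJ} · P⁻¹, and e^{tJ} can be computed block-by-block.

A has Jordan form
J =
  [5, 1, 0]
  [0, 5, 1]
  [0, 0, 5]
(up to reordering of blocks).

Per-block formulas:
  For a 3×3 Jordan block J_3(5): exp(t · J_3(5)) = e^(5t)·(I + t·N + (t^2/2)·N^2), where N is the 3×3 nilpotent shift.

After assembling e^{tJ} and conjugating by P, we get:

e^{tA} =
  [t*exp(5*t) + exp(5*t), -t^2*exp(5*t)/2 - 5*t*exp(5*t), -t^2*exp(5*t)/2 - 6*t*exp(5*t)]
  [-t*exp(5*t), t^2*exp(5*t)/2 + 4*t*exp(5*t) + exp(5*t), t^2*exp(5*t)/2 + 5*t*exp(5*t)]
  [t*exp(5*t), -t^2*exp(5*t)/2 - 4*t*exp(5*t), -t^2*exp(5*t)/2 - 5*t*exp(5*t) + exp(5*t)]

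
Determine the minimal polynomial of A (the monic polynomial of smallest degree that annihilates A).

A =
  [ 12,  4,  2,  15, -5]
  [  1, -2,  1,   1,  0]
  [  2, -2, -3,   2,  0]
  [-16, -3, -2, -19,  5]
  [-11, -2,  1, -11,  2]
x^4 + 7*x^3 + 9*x^2 - 27*x - 54

The characteristic polynomial is χ_A(x) = (x - 2)*(x + 3)^4, so the eigenvalues are known. The minimal polynomial is
  m_A(x) = Π_λ (x − λ)^{k_λ}
where k_λ is the size of the *largest* Jordan block for λ (equivalently, the smallest k with (A − λI)^k v = 0 for every generalised eigenvector v of λ).

  λ = -3: largest Jordan block has size 3, contributing (x + 3)^3
  λ = 2: largest Jordan block has size 1, contributing (x − 2)

So m_A(x) = (x - 2)*(x + 3)^3 = x^4 + 7*x^3 + 9*x^2 - 27*x - 54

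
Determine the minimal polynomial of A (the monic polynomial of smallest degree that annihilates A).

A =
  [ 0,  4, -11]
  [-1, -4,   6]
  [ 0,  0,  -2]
x^3 + 6*x^2 + 12*x + 8

The characteristic polynomial is χ_A(x) = (x + 2)^3, so the eigenvalues are known. The minimal polynomial is
  m_A(x) = Π_λ (x − λ)^{k_λ}
where k_λ is the size of the *largest* Jordan block for λ (equivalently, the smallest k with (A − λI)^k v = 0 for every generalised eigenvector v of λ).

  λ = -2: largest Jordan block has size 3, contributing (x + 2)^3

So m_A(x) = (x + 2)^3 = x^3 + 6*x^2 + 12*x + 8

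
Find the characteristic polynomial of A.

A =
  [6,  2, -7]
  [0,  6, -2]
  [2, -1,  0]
x^3 - 12*x^2 + 48*x - 64

Expanding det(x·I − A) (e.g. by cofactor expansion or by noting that A is similar to its Jordan form J, which has the same characteristic polynomial as A) gives
  χ_A(x) = x^3 - 12*x^2 + 48*x - 64
which factors as (x - 4)^3. The eigenvalues (with algebraic multiplicities) are λ = 4 with multiplicity 3.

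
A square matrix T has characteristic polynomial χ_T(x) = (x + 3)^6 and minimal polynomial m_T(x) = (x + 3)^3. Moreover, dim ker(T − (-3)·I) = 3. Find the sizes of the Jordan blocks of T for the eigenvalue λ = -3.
Block sizes for λ = -3: [3, 2, 1]

Step 1 — from the characteristic polynomial, algebraic multiplicity of λ = -3 is 6. From dim ker(T − (-3)·I) = 3, there are exactly 3 Jordan blocks for λ = -3.
Step 2 — from the minimal polynomial, the factor (x + 3)^3 tells us the largest block for λ = -3 has size 3.
Step 3 — with total size 6, 3 blocks, and largest block 3, the block sizes (in nonincreasing order) are [3, 2, 1].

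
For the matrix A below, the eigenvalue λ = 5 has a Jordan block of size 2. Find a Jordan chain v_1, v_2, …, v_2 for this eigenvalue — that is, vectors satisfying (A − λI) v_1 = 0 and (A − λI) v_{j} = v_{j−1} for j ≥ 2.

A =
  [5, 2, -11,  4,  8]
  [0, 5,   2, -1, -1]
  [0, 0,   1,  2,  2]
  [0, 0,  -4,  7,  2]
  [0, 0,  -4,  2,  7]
A Jordan chain for λ = 5 of length 2:
v_1 = (2, 0, 0, 0, 0)ᵀ
v_2 = (0, 1, 0, 0, 0)ᵀ

Let N = A − (5)·I. We want v_2 with N^2 v_2 = 0 but N^1 v_2 ≠ 0; then v_{j-1} := N · v_j for j = 2, …, 2.

Pick v_2 = (0, 1, 0, 0, 0)ᵀ.
Then v_1 = N · v_2 = (2, 0, 0, 0, 0)ᵀ.

Sanity check: (A − (5)·I) v_1 = (0, 0, 0, 0, 0)ᵀ = 0. ✓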